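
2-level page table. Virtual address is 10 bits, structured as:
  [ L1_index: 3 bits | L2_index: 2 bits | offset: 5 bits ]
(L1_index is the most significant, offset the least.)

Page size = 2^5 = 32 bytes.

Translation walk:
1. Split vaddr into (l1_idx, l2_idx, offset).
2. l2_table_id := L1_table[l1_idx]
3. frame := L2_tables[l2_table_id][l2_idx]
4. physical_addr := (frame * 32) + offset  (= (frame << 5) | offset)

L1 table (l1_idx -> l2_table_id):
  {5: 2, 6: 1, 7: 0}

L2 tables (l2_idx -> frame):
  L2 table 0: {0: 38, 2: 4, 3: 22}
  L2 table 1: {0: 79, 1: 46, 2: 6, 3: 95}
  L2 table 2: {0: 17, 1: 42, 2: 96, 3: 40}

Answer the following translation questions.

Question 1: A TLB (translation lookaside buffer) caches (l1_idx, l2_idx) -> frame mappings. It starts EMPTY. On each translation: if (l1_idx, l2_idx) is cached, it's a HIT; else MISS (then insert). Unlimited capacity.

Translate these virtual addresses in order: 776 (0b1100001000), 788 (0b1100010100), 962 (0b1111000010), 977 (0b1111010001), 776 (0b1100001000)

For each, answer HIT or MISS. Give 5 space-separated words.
vaddr=776: (6,0) not in TLB -> MISS, insert
vaddr=788: (6,0) in TLB -> HIT
vaddr=962: (7,2) not in TLB -> MISS, insert
vaddr=977: (7,2) in TLB -> HIT
vaddr=776: (6,0) in TLB -> HIT

Answer: MISS HIT MISS HIT HIT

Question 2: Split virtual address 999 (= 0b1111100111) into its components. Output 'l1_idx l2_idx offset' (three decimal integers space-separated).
vaddr = 999 = 0b1111100111
  top 3 bits -> l1_idx = 7
  next 2 bits -> l2_idx = 3
  bottom 5 bits -> offset = 7

Answer: 7 3 7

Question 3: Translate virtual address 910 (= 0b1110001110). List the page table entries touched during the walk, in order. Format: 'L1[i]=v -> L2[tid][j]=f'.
Answer: L1[7]=0 -> L2[0][0]=38

Derivation:
vaddr = 910 = 0b1110001110
Split: l1_idx=7, l2_idx=0, offset=14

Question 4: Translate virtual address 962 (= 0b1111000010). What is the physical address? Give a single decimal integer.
vaddr = 962 = 0b1111000010
Split: l1_idx=7, l2_idx=2, offset=2
L1[7] = 0
L2[0][2] = 4
paddr = 4 * 32 + 2 = 130

Answer: 130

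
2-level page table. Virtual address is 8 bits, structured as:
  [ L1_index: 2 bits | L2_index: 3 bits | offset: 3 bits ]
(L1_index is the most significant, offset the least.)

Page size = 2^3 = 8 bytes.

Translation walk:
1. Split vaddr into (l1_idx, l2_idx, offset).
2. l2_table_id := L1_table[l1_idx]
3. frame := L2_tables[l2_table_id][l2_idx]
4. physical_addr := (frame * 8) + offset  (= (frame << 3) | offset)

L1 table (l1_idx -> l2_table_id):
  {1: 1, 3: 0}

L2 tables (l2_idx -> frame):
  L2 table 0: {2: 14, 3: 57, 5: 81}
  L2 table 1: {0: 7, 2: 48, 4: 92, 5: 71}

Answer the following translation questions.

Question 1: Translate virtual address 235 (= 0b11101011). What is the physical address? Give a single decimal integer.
vaddr = 235 = 0b11101011
Split: l1_idx=3, l2_idx=5, offset=3
L1[3] = 0
L2[0][5] = 81
paddr = 81 * 8 + 3 = 651

Answer: 651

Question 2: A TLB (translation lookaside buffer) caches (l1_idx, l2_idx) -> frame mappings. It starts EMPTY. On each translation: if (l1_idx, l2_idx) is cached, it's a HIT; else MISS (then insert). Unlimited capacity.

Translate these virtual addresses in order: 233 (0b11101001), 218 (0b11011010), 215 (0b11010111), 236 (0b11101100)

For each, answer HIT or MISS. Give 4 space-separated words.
Answer: MISS MISS MISS HIT

Derivation:
vaddr=233: (3,5) not in TLB -> MISS, insert
vaddr=218: (3,3) not in TLB -> MISS, insert
vaddr=215: (3,2) not in TLB -> MISS, insert
vaddr=236: (3,5) in TLB -> HIT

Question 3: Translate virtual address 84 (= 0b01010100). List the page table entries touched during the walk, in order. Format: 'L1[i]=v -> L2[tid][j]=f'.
vaddr = 84 = 0b01010100
Split: l1_idx=1, l2_idx=2, offset=4

Answer: L1[1]=1 -> L2[1][2]=48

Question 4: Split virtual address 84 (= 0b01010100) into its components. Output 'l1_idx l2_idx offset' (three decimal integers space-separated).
Answer: 1 2 4

Derivation:
vaddr = 84 = 0b01010100
  top 2 bits -> l1_idx = 1
  next 3 bits -> l2_idx = 2
  bottom 3 bits -> offset = 4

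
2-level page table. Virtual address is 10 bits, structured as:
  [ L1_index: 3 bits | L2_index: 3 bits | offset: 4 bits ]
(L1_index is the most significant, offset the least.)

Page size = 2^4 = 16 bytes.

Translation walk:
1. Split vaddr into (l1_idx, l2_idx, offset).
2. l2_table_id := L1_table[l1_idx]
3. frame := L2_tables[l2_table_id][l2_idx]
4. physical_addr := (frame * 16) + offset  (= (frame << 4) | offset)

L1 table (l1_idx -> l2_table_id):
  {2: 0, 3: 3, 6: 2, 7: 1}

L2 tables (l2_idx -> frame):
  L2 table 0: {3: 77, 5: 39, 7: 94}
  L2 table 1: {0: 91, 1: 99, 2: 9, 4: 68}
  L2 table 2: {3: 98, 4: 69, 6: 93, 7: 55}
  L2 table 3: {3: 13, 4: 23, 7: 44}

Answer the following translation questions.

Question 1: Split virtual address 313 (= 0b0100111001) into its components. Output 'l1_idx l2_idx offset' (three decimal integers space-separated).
Answer: 2 3 9

Derivation:
vaddr = 313 = 0b0100111001
  top 3 bits -> l1_idx = 2
  next 3 bits -> l2_idx = 3
  bottom 4 bits -> offset = 9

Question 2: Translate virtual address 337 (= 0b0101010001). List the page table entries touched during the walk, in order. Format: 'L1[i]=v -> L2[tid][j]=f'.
Answer: L1[2]=0 -> L2[0][5]=39

Derivation:
vaddr = 337 = 0b0101010001
Split: l1_idx=2, l2_idx=5, offset=1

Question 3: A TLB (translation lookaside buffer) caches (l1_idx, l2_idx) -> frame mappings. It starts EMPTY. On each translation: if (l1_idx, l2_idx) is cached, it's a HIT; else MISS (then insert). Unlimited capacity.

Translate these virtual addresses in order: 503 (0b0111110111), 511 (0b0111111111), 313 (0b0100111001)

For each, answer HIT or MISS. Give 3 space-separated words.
Answer: MISS HIT MISS

Derivation:
vaddr=503: (3,7) not in TLB -> MISS, insert
vaddr=511: (3,7) in TLB -> HIT
vaddr=313: (2,3) not in TLB -> MISS, insert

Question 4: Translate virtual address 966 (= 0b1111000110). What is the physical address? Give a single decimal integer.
vaddr = 966 = 0b1111000110
Split: l1_idx=7, l2_idx=4, offset=6
L1[7] = 1
L2[1][4] = 68
paddr = 68 * 16 + 6 = 1094

Answer: 1094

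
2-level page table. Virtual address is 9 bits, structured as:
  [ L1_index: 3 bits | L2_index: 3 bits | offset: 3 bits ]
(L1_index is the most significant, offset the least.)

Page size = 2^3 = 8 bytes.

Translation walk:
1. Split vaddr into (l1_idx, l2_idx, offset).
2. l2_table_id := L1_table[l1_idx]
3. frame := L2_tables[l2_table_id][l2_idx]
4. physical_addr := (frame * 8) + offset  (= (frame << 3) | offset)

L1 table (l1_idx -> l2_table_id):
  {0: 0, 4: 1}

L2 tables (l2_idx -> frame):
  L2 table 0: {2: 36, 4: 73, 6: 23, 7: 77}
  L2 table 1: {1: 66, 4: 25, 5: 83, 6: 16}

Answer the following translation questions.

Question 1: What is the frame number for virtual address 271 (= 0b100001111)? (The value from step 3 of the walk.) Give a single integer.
vaddr = 271: l1_idx=4, l2_idx=1
L1[4] = 1; L2[1][1] = 66

Answer: 66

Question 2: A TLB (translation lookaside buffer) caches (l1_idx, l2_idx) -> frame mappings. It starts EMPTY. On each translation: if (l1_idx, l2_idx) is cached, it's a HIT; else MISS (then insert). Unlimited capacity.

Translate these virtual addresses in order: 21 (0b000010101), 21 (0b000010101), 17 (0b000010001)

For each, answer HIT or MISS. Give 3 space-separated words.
Answer: MISS HIT HIT

Derivation:
vaddr=21: (0,2) not in TLB -> MISS, insert
vaddr=21: (0,2) in TLB -> HIT
vaddr=17: (0,2) in TLB -> HIT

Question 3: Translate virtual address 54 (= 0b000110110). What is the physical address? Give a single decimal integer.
vaddr = 54 = 0b000110110
Split: l1_idx=0, l2_idx=6, offset=6
L1[0] = 0
L2[0][6] = 23
paddr = 23 * 8 + 6 = 190

Answer: 190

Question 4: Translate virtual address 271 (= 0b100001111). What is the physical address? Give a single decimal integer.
vaddr = 271 = 0b100001111
Split: l1_idx=4, l2_idx=1, offset=7
L1[4] = 1
L2[1][1] = 66
paddr = 66 * 8 + 7 = 535

Answer: 535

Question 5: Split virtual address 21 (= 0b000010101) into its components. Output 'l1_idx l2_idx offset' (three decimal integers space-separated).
vaddr = 21 = 0b000010101
  top 3 bits -> l1_idx = 0
  next 3 bits -> l2_idx = 2
  bottom 3 bits -> offset = 5

Answer: 0 2 5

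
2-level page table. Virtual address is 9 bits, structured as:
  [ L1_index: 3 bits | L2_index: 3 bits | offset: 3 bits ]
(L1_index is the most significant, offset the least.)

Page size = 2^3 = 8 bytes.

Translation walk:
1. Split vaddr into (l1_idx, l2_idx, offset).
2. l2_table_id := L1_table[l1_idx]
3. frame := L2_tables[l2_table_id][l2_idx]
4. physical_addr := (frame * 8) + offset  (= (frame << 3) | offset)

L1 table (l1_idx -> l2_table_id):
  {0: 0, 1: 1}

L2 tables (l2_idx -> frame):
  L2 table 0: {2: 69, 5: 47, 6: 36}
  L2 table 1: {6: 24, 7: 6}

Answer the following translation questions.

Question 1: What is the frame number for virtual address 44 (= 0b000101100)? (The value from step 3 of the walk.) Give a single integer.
Answer: 47

Derivation:
vaddr = 44: l1_idx=0, l2_idx=5
L1[0] = 0; L2[0][5] = 47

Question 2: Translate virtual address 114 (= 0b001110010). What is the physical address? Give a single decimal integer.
Answer: 194

Derivation:
vaddr = 114 = 0b001110010
Split: l1_idx=1, l2_idx=6, offset=2
L1[1] = 1
L2[1][6] = 24
paddr = 24 * 8 + 2 = 194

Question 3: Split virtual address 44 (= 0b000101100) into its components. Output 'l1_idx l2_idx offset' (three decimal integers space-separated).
Answer: 0 5 4

Derivation:
vaddr = 44 = 0b000101100
  top 3 bits -> l1_idx = 0
  next 3 bits -> l2_idx = 5
  bottom 3 bits -> offset = 4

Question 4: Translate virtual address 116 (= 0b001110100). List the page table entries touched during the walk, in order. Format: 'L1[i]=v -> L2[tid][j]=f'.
vaddr = 116 = 0b001110100
Split: l1_idx=1, l2_idx=6, offset=4

Answer: L1[1]=1 -> L2[1][6]=24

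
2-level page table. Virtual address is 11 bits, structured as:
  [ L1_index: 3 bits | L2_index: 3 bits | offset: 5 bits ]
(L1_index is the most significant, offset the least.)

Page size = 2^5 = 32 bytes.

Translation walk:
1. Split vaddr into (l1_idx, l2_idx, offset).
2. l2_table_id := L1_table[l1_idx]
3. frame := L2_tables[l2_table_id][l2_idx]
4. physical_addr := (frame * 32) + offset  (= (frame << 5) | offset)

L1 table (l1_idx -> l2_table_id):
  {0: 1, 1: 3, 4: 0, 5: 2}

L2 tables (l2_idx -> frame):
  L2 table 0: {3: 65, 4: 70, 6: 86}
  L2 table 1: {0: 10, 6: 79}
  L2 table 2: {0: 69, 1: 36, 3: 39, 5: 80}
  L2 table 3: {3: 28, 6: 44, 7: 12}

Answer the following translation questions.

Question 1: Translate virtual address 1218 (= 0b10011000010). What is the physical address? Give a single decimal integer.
vaddr = 1218 = 0b10011000010
Split: l1_idx=4, l2_idx=6, offset=2
L1[4] = 0
L2[0][6] = 86
paddr = 86 * 32 + 2 = 2754

Answer: 2754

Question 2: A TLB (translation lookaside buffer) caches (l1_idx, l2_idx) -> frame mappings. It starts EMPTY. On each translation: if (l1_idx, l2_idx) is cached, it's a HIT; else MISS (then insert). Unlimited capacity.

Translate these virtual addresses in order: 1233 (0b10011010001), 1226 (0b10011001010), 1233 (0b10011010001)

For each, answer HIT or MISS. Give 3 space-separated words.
vaddr=1233: (4,6) not in TLB -> MISS, insert
vaddr=1226: (4,6) in TLB -> HIT
vaddr=1233: (4,6) in TLB -> HIT

Answer: MISS HIT HIT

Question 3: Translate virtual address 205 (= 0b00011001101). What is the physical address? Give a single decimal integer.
vaddr = 205 = 0b00011001101
Split: l1_idx=0, l2_idx=6, offset=13
L1[0] = 1
L2[1][6] = 79
paddr = 79 * 32 + 13 = 2541

Answer: 2541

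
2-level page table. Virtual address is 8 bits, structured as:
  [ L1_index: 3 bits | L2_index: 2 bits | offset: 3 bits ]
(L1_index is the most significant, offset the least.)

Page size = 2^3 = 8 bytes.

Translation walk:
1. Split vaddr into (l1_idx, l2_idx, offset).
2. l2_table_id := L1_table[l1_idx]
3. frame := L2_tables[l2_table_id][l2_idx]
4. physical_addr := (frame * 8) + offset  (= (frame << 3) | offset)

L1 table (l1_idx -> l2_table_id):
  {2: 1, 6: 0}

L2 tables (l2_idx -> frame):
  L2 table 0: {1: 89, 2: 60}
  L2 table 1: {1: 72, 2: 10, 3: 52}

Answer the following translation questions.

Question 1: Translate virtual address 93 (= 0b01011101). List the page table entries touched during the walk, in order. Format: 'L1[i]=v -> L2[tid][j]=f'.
Answer: L1[2]=1 -> L2[1][3]=52

Derivation:
vaddr = 93 = 0b01011101
Split: l1_idx=2, l2_idx=3, offset=5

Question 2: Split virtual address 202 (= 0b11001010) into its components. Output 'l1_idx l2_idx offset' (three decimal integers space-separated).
vaddr = 202 = 0b11001010
  top 3 bits -> l1_idx = 6
  next 2 bits -> l2_idx = 1
  bottom 3 bits -> offset = 2

Answer: 6 1 2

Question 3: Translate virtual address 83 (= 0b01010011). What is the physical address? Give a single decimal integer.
vaddr = 83 = 0b01010011
Split: l1_idx=2, l2_idx=2, offset=3
L1[2] = 1
L2[1][2] = 10
paddr = 10 * 8 + 3 = 83

Answer: 83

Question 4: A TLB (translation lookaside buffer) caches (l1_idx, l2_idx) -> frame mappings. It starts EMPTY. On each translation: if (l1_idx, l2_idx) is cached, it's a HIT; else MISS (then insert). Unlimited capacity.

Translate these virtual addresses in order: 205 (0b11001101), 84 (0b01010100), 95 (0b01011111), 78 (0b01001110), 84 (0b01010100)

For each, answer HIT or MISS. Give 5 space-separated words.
Answer: MISS MISS MISS MISS HIT

Derivation:
vaddr=205: (6,1) not in TLB -> MISS, insert
vaddr=84: (2,2) not in TLB -> MISS, insert
vaddr=95: (2,3) not in TLB -> MISS, insert
vaddr=78: (2,1) not in TLB -> MISS, insert
vaddr=84: (2,2) in TLB -> HIT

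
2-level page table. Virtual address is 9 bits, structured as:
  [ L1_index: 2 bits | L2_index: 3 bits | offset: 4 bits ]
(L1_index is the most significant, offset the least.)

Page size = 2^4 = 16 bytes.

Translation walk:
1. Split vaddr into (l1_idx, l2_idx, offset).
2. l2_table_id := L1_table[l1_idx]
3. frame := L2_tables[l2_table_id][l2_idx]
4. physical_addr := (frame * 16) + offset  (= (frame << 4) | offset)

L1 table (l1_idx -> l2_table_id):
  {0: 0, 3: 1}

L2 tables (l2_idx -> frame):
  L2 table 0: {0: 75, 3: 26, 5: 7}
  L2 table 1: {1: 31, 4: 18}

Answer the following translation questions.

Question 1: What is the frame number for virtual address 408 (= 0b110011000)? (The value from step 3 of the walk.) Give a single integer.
vaddr = 408: l1_idx=3, l2_idx=1
L1[3] = 1; L2[1][1] = 31

Answer: 31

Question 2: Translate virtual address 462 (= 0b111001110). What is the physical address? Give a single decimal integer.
vaddr = 462 = 0b111001110
Split: l1_idx=3, l2_idx=4, offset=14
L1[3] = 1
L2[1][4] = 18
paddr = 18 * 16 + 14 = 302

Answer: 302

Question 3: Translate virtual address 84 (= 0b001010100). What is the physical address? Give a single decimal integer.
vaddr = 84 = 0b001010100
Split: l1_idx=0, l2_idx=5, offset=4
L1[0] = 0
L2[0][5] = 7
paddr = 7 * 16 + 4 = 116

Answer: 116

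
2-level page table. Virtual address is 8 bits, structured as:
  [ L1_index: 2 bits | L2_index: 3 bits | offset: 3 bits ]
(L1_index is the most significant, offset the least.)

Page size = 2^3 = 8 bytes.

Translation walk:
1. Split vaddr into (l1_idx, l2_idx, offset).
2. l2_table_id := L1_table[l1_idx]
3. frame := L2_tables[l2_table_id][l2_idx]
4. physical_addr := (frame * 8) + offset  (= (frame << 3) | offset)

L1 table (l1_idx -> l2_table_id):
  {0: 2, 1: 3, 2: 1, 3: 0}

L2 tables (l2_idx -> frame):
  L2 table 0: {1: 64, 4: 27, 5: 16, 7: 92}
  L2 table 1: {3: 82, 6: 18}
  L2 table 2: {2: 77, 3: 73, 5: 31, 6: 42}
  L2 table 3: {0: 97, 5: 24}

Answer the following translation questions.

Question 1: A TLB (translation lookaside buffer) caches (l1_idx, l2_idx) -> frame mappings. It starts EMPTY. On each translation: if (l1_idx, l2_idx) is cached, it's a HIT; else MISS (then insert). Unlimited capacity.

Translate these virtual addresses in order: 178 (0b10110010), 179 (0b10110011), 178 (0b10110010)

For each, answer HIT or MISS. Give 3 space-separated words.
Answer: MISS HIT HIT

Derivation:
vaddr=178: (2,6) not in TLB -> MISS, insert
vaddr=179: (2,6) in TLB -> HIT
vaddr=178: (2,6) in TLB -> HIT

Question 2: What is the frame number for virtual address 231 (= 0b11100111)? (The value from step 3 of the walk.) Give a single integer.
Answer: 27

Derivation:
vaddr = 231: l1_idx=3, l2_idx=4
L1[3] = 0; L2[0][4] = 27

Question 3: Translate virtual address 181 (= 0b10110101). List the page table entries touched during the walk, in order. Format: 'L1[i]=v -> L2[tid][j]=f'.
vaddr = 181 = 0b10110101
Split: l1_idx=2, l2_idx=6, offset=5

Answer: L1[2]=1 -> L2[1][6]=18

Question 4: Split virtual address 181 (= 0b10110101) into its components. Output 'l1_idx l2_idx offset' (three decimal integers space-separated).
Answer: 2 6 5

Derivation:
vaddr = 181 = 0b10110101
  top 2 bits -> l1_idx = 2
  next 3 bits -> l2_idx = 6
  bottom 3 bits -> offset = 5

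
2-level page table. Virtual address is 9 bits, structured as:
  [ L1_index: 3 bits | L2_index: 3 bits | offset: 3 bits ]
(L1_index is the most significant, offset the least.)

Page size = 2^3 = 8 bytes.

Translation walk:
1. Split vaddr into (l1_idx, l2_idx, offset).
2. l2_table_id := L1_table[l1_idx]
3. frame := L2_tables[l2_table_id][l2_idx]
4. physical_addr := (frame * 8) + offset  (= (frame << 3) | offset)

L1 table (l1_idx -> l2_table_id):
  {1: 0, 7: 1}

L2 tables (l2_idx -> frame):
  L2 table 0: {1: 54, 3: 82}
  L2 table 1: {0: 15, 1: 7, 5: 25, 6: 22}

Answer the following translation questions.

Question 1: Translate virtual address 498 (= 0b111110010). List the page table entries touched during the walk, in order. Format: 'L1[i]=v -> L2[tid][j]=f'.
vaddr = 498 = 0b111110010
Split: l1_idx=7, l2_idx=6, offset=2

Answer: L1[7]=1 -> L2[1][6]=22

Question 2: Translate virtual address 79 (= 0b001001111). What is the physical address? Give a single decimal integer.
Answer: 439

Derivation:
vaddr = 79 = 0b001001111
Split: l1_idx=1, l2_idx=1, offset=7
L1[1] = 0
L2[0][1] = 54
paddr = 54 * 8 + 7 = 439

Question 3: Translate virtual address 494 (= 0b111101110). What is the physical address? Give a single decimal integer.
Answer: 206

Derivation:
vaddr = 494 = 0b111101110
Split: l1_idx=7, l2_idx=5, offset=6
L1[7] = 1
L2[1][5] = 25
paddr = 25 * 8 + 6 = 206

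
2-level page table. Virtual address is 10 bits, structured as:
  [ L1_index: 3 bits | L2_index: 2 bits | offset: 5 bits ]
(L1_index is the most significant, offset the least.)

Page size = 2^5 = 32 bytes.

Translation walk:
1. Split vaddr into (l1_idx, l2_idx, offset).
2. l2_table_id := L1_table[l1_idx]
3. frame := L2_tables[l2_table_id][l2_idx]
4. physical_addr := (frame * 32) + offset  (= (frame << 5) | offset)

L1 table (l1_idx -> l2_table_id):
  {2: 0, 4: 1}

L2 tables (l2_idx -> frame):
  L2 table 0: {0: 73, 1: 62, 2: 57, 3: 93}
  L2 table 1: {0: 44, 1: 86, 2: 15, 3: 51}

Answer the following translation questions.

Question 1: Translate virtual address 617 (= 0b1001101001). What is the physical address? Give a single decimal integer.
Answer: 1641

Derivation:
vaddr = 617 = 0b1001101001
Split: l1_idx=4, l2_idx=3, offset=9
L1[4] = 1
L2[1][3] = 51
paddr = 51 * 32 + 9 = 1641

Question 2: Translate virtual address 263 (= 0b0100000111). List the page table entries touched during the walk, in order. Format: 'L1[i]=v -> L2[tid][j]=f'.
vaddr = 263 = 0b0100000111
Split: l1_idx=2, l2_idx=0, offset=7

Answer: L1[2]=0 -> L2[0][0]=73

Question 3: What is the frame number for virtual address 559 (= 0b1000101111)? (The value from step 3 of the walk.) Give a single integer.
Answer: 86

Derivation:
vaddr = 559: l1_idx=4, l2_idx=1
L1[4] = 1; L2[1][1] = 86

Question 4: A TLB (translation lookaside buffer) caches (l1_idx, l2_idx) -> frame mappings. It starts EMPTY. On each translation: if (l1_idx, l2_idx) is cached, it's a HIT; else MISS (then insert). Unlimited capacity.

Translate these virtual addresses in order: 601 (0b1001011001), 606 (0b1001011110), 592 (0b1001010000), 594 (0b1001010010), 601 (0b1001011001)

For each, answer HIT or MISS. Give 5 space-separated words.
Answer: MISS HIT HIT HIT HIT

Derivation:
vaddr=601: (4,2) not in TLB -> MISS, insert
vaddr=606: (4,2) in TLB -> HIT
vaddr=592: (4,2) in TLB -> HIT
vaddr=594: (4,2) in TLB -> HIT
vaddr=601: (4,2) in TLB -> HIT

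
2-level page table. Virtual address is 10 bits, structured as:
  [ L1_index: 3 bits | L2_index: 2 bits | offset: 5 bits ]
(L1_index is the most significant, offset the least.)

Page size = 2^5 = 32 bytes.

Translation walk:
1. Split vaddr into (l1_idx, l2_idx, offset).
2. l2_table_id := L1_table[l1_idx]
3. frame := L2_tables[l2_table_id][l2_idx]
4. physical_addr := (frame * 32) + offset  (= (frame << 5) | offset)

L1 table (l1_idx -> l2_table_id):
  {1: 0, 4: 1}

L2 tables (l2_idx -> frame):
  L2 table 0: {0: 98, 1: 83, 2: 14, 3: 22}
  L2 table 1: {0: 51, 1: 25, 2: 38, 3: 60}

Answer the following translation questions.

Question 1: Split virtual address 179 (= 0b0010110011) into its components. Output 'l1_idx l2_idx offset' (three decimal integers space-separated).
vaddr = 179 = 0b0010110011
  top 3 bits -> l1_idx = 1
  next 2 bits -> l2_idx = 1
  bottom 5 bits -> offset = 19

Answer: 1 1 19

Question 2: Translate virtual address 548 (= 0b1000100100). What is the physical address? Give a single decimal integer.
vaddr = 548 = 0b1000100100
Split: l1_idx=4, l2_idx=1, offset=4
L1[4] = 1
L2[1][1] = 25
paddr = 25 * 32 + 4 = 804

Answer: 804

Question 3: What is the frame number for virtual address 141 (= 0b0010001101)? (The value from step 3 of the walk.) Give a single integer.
Answer: 98

Derivation:
vaddr = 141: l1_idx=1, l2_idx=0
L1[1] = 0; L2[0][0] = 98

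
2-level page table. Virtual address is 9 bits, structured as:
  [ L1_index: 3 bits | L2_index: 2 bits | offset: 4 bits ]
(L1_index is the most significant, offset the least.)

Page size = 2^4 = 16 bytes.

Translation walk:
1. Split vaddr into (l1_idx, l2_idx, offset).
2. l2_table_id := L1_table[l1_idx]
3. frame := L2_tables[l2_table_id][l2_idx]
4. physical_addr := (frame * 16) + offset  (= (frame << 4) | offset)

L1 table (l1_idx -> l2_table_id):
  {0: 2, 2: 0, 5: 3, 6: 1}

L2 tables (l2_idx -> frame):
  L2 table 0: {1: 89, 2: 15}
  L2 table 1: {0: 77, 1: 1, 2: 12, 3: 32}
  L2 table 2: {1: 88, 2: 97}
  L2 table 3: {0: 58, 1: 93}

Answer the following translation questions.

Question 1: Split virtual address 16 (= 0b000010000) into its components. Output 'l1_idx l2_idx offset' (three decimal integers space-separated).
Answer: 0 1 0

Derivation:
vaddr = 16 = 0b000010000
  top 3 bits -> l1_idx = 0
  next 2 bits -> l2_idx = 1
  bottom 4 bits -> offset = 0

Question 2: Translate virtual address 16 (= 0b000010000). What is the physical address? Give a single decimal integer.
Answer: 1408

Derivation:
vaddr = 16 = 0b000010000
Split: l1_idx=0, l2_idx=1, offset=0
L1[0] = 2
L2[2][1] = 88
paddr = 88 * 16 + 0 = 1408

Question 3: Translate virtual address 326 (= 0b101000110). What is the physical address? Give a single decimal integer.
vaddr = 326 = 0b101000110
Split: l1_idx=5, l2_idx=0, offset=6
L1[5] = 3
L2[3][0] = 58
paddr = 58 * 16 + 6 = 934

Answer: 934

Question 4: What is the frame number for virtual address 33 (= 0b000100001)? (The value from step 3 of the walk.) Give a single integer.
Answer: 97

Derivation:
vaddr = 33: l1_idx=0, l2_idx=2
L1[0] = 2; L2[2][2] = 97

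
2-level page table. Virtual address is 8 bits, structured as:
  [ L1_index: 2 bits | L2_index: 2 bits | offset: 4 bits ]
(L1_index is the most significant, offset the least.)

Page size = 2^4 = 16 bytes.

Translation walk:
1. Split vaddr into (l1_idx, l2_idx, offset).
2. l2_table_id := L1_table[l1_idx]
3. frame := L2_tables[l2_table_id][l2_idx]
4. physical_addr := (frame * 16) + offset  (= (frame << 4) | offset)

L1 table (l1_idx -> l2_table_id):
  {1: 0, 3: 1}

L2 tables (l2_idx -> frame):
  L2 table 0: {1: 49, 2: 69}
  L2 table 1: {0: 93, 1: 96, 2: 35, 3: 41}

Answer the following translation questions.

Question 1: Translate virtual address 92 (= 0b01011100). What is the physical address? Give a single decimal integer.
vaddr = 92 = 0b01011100
Split: l1_idx=1, l2_idx=1, offset=12
L1[1] = 0
L2[0][1] = 49
paddr = 49 * 16 + 12 = 796

Answer: 796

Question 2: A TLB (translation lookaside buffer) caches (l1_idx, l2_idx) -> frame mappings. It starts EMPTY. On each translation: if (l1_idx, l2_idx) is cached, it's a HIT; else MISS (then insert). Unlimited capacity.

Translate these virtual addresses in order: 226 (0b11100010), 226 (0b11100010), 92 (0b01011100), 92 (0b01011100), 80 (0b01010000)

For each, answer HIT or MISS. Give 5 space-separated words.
Answer: MISS HIT MISS HIT HIT

Derivation:
vaddr=226: (3,2) not in TLB -> MISS, insert
vaddr=226: (3,2) in TLB -> HIT
vaddr=92: (1,1) not in TLB -> MISS, insert
vaddr=92: (1,1) in TLB -> HIT
vaddr=80: (1,1) in TLB -> HIT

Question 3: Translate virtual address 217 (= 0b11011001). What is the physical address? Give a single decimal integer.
vaddr = 217 = 0b11011001
Split: l1_idx=3, l2_idx=1, offset=9
L1[3] = 1
L2[1][1] = 96
paddr = 96 * 16 + 9 = 1545

Answer: 1545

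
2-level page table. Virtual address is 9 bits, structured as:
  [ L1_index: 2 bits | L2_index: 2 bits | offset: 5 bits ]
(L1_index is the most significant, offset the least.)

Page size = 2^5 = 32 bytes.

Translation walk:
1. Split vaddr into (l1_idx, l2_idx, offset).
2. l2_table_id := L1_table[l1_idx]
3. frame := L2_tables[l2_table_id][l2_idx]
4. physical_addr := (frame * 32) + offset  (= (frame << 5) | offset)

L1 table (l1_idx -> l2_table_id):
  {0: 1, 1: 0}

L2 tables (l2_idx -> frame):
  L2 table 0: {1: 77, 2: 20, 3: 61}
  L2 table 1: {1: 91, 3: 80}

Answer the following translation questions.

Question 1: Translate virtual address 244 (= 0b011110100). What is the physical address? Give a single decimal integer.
Answer: 1972

Derivation:
vaddr = 244 = 0b011110100
Split: l1_idx=1, l2_idx=3, offset=20
L1[1] = 0
L2[0][3] = 61
paddr = 61 * 32 + 20 = 1972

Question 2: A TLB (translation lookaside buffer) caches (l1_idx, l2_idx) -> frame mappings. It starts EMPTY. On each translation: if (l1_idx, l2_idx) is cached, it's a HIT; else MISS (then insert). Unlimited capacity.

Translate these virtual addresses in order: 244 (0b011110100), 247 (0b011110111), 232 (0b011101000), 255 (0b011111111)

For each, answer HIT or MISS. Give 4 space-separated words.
vaddr=244: (1,3) not in TLB -> MISS, insert
vaddr=247: (1,3) in TLB -> HIT
vaddr=232: (1,3) in TLB -> HIT
vaddr=255: (1,3) in TLB -> HIT

Answer: MISS HIT HIT HIT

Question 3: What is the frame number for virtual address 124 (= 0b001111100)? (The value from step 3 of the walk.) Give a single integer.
Answer: 80

Derivation:
vaddr = 124: l1_idx=0, l2_idx=3
L1[0] = 1; L2[1][3] = 80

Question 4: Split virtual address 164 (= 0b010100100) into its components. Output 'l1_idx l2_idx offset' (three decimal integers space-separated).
vaddr = 164 = 0b010100100
  top 2 bits -> l1_idx = 1
  next 2 bits -> l2_idx = 1
  bottom 5 bits -> offset = 4

Answer: 1 1 4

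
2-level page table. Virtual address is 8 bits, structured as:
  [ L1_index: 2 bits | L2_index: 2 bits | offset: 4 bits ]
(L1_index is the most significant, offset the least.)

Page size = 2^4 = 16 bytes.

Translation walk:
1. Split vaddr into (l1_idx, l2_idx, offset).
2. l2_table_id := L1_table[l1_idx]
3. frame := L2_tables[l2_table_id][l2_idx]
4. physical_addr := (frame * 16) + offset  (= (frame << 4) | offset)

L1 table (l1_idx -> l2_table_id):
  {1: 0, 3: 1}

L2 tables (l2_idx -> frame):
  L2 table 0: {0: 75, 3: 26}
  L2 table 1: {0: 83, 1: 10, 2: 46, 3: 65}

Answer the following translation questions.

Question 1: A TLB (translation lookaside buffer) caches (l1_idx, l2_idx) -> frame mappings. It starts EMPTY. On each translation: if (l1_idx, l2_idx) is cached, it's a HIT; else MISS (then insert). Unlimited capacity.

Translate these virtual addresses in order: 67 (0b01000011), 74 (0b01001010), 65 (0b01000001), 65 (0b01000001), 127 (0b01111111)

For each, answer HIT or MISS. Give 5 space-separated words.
Answer: MISS HIT HIT HIT MISS

Derivation:
vaddr=67: (1,0) not in TLB -> MISS, insert
vaddr=74: (1,0) in TLB -> HIT
vaddr=65: (1,0) in TLB -> HIT
vaddr=65: (1,0) in TLB -> HIT
vaddr=127: (1,3) not in TLB -> MISS, insert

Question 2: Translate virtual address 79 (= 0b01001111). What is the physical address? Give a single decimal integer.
Answer: 1215

Derivation:
vaddr = 79 = 0b01001111
Split: l1_idx=1, l2_idx=0, offset=15
L1[1] = 0
L2[0][0] = 75
paddr = 75 * 16 + 15 = 1215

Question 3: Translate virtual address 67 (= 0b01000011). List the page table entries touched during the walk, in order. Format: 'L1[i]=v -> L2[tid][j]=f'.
vaddr = 67 = 0b01000011
Split: l1_idx=1, l2_idx=0, offset=3

Answer: L1[1]=0 -> L2[0][0]=75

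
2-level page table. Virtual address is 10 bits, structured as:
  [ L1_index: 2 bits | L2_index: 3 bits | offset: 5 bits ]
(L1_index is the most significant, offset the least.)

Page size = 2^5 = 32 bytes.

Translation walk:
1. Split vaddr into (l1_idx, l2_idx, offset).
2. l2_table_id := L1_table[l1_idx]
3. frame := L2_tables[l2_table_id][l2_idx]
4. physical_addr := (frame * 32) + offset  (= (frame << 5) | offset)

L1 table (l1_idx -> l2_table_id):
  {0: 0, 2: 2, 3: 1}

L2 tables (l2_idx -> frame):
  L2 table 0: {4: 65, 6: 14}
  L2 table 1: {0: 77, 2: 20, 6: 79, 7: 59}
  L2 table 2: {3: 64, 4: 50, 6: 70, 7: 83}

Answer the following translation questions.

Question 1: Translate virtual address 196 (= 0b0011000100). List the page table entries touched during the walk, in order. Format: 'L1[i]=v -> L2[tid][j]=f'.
Answer: L1[0]=0 -> L2[0][6]=14

Derivation:
vaddr = 196 = 0b0011000100
Split: l1_idx=0, l2_idx=6, offset=4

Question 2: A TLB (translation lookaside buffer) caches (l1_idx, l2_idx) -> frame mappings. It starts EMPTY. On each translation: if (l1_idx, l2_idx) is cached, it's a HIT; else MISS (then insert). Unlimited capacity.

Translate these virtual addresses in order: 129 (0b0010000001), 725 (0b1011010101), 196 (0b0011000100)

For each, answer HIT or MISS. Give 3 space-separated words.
Answer: MISS MISS MISS

Derivation:
vaddr=129: (0,4) not in TLB -> MISS, insert
vaddr=725: (2,6) not in TLB -> MISS, insert
vaddr=196: (0,6) not in TLB -> MISS, insert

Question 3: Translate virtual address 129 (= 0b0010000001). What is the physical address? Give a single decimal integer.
vaddr = 129 = 0b0010000001
Split: l1_idx=0, l2_idx=4, offset=1
L1[0] = 0
L2[0][4] = 65
paddr = 65 * 32 + 1 = 2081

Answer: 2081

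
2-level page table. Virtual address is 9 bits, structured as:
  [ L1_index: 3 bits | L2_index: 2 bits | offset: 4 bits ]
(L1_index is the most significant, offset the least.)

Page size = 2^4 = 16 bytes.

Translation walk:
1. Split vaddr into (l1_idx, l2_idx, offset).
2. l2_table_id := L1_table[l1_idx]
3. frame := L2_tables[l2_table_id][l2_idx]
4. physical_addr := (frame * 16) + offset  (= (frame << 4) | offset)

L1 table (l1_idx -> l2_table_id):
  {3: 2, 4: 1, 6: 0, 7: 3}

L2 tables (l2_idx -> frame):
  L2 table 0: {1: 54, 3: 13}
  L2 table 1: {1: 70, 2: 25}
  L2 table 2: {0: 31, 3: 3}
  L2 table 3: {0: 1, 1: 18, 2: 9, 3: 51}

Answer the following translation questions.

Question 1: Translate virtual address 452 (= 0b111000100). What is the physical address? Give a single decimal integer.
Answer: 20

Derivation:
vaddr = 452 = 0b111000100
Split: l1_idx=7, l2_idx=0, offset=4
L1[7] = 3
L2[3][0] = 1
paddr = 1 * 16 + 4 = 20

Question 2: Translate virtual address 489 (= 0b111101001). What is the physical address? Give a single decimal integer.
vaddr = 489 = 0b111101001
Split: l1_idx=7, l2_idx=2, offset=9
L1[7] = 3
L2[3][2] = 9
paddr = 9 * 16 + 9 = 153

Answer: 153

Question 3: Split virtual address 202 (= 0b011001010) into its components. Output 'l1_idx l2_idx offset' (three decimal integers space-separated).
Answer: 3 0 10

Derivation:
vaddr = 202 = 0b011001010
  top 3 bits -> l1_idx = 3
  next 2 bits -> l2_idx = 0
  bottom 4 bits -> offset = 10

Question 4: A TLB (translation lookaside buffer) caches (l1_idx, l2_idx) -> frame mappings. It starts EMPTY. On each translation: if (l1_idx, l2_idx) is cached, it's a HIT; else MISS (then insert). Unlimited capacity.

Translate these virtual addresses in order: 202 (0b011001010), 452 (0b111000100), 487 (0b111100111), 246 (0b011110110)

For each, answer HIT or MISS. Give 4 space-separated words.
vaddr=202: (3,0) not in TLB -> MISS, insert
vaddr=452: (7,0) not in TLB -> MISS, insert
vaddr=487: (7,2) not in TLB -> MISS, insert
vaddr=246: (3,3) not in TLB -> MISS, insert

Answer: MISS MISS MISS MISS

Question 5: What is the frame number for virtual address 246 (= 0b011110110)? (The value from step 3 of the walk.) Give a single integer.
Answer: 3

Derivation:
vaddr = 246: l1_idx=3, l2_idx=3
L1[3] = 2; L2[2][3] = 3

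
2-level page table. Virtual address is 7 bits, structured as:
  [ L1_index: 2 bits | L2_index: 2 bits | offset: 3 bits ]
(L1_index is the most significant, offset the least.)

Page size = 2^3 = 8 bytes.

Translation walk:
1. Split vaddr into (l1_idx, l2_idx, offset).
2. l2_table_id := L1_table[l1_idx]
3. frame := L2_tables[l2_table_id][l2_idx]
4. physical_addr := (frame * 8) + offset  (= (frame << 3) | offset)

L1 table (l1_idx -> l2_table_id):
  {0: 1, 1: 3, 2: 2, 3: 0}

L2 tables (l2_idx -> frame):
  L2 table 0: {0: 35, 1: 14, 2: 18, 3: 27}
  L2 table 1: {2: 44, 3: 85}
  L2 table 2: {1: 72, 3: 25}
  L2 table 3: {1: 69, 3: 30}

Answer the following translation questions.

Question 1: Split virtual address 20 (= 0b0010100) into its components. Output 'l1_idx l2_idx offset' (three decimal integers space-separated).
Answer: 0 2 4

Derivation:
vaddr = 20 = 0b0010100
  top 2 bits -> l1_idx = 0
  next 2 bits -> l2_idx = 2
  bottom 3 bits -> offset = 4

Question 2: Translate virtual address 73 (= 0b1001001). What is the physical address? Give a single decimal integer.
Answer: 577

Derivation:
vaddr = 73 = 0b1001001
Split: l1_idx=2, l2_idx=1, offset=1
L1[2] = 2
L2[2][1] = 72
paddr = 72 * 8 + 1 = 577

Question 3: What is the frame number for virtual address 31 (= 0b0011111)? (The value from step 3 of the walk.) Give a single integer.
Answer: 85

Derivation:
vaddr = 31: l1_idx=0, l2_idx=3
L1[0] = 1; L2[1][3] = 85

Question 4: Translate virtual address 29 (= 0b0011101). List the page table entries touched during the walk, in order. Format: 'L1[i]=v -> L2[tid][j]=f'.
vaddr = 29 = 0b0011101
Split: l1_idx=0, l2_idx=3, offset=5

Answer: L1[0]=1 -> L2[1][3]=85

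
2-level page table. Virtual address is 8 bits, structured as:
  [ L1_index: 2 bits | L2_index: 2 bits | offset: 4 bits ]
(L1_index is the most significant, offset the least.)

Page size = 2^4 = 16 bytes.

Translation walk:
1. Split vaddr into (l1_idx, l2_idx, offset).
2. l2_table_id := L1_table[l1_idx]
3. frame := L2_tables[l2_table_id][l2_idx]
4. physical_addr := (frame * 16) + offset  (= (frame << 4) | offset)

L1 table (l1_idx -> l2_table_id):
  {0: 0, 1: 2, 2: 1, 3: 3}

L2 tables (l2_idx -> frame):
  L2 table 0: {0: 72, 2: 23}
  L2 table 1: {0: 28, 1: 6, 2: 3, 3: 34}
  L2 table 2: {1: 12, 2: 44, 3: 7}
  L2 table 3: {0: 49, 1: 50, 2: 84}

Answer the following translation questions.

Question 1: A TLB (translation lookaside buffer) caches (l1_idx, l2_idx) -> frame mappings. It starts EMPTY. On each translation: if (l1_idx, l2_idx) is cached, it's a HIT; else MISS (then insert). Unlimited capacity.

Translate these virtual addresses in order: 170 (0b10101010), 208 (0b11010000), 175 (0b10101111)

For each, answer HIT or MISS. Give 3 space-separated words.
vaddr=170: (2,2) not in TLB -> MISS, insert
vaddr=208: (3,1) not in TLB -> MISS, insert
vaddr=175: (2,2) in TLB -> HIT

Answer: MISS MISS HIT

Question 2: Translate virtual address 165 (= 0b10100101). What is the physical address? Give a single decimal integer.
Answer: 53

Derivation:
vaddr = 165 = 0b10100101
Split: l1_idx=2, l2_idx=2, offset=5
L1[2] = 1
L2[1][2] = 3
paddr = 3 * 16 + 5 = 53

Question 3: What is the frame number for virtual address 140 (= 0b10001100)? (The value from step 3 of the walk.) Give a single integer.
Answer: 28

Derivation:
vaddr = 140: l1_idx=2, l2_idx=0
L1[2] = 1; L2[1][0] = 28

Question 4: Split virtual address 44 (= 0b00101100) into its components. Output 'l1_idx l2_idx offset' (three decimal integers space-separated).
vaddr = 44 = 0b00101100
  top 2 bits -> l1_idx = 0
  next 2 bits -> l2_idx = 2
  bottom 4 bits -> offset = 12

Answer: 0 2 12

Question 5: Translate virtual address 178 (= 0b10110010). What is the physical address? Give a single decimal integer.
vaddr = 178 = 0b10110010
Split: l1_idx=2, l2_idx=3, offset=2
L1[2] = 1
L2[1][3] = 34
paddr = 34 * 16 + 2 = 546

Answer: 546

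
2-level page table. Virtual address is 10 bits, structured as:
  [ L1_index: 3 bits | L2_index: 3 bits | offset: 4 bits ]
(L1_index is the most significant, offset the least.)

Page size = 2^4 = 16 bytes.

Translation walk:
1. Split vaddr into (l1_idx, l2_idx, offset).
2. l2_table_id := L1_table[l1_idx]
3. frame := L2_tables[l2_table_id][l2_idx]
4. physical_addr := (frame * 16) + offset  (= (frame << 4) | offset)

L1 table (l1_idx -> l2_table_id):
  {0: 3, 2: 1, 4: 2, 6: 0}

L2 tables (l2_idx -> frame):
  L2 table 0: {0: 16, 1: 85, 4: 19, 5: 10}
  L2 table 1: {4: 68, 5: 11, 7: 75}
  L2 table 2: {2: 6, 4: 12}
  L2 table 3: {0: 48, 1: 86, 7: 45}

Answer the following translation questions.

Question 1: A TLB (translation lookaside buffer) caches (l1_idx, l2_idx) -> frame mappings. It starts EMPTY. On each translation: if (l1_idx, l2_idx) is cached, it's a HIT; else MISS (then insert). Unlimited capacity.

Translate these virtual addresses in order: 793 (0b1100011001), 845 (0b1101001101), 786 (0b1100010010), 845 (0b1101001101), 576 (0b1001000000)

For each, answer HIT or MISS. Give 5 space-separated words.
vaddr=793: (6,1) not in TLB -> MISS, insert
vaddr=845: (6,4) not in TLB -> MISS, insert
vaddr=786: (6,1) in TLB -> HIT
vaddr=845: (6,4) in TLB -> HIT
vaddr=576: (4,4) not in TLB -> MISS, insert

Answer: MISS MISS HIT HIT MISS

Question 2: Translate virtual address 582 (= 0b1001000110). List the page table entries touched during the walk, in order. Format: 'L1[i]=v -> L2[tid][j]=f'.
vaddr = 582 = 0b1001000110
Split: l1_idx=4, l2_idx=4, offset=6

Answer: L1[4]=2 -> L2[2][4]=12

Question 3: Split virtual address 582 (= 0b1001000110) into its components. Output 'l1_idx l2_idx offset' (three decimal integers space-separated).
Answer: 4 4 6

Derivation:
vaddr = 582 = 0b1001000110
  top 3 bits -> l1_idx = 4
  next 3 bits -> l2_idx = 4
  bottom 4 bits -> offset = 6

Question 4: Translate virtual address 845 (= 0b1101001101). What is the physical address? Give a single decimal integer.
Answer: 317

Derivation:
vaddr = 845 = 0b1101001101
Split: l1_idx=6, l2_idx=4, offset=13
L1[6] = 0
L2[0][4] = 19
paddr = 19 * 16 + 13 = 317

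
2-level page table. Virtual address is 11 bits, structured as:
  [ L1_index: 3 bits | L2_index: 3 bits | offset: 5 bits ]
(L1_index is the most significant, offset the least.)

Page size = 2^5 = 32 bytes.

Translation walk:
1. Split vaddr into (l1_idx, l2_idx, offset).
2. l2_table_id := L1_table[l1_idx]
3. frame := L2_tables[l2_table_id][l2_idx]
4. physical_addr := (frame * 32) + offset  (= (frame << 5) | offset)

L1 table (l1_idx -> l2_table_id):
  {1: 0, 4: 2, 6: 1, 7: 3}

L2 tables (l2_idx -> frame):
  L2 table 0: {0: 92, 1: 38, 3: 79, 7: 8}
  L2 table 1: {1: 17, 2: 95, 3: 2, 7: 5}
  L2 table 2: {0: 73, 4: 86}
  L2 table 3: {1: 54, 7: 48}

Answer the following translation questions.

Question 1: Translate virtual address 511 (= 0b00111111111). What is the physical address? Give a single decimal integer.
vaddr = 511 = 0b00111111111
Split: l1_idx=1, l2_idx=7, offset=31
L1[1] = 0
L2[0][7] = 8
paddr = 8 * 32 + 31 = 287

Answer: 287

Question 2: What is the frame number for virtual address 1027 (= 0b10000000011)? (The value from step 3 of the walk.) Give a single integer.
Answer: 73

Derivation:
vaddr = 1027: l1_idx=4, l2_idx=0
L1[4] = 2; L2[2][0] = 73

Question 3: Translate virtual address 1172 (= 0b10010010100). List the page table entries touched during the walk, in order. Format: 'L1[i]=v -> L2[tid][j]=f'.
Answer: L1[4]=2 -> L2[2][4]=86

Derivation:
vaddr = 1172 = 0b10010010100
Split: l1_idx=4, l2_idx=4, offset=20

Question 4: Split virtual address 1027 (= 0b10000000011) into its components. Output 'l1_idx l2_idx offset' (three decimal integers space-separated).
vaddr = 1027 = 0b10000000011
  top 3 bits -> l1_idx = 4
  next 3 bits -> l2_idx = 0
  bottom 5 bits -> offset = 3

Answer: 4 0 3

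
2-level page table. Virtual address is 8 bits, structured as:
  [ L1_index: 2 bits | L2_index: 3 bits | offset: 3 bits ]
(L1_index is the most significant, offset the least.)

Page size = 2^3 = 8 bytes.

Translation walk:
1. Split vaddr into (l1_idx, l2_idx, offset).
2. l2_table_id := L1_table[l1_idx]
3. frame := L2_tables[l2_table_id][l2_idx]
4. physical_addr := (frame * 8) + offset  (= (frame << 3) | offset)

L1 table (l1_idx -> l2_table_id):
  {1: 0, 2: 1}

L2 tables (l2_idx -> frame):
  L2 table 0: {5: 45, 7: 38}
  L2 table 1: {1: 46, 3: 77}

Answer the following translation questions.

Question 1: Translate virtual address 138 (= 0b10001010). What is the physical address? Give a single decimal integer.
vaddr = 138 = 0b10001010
Split: l1_idx=2, l2_idx=1, offset=2
L1[2] = 1
L2[1][1] = 46
paddr = 46 * 8 + 2 = 370

Answer: 370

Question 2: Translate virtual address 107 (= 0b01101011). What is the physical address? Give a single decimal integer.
vaddr = 107 = 0b01101011
Split: l1_idx=1, l2_idx=5, offset=3
L1[1] = 0
L2[0][5] = 45
paddr = 45 * 8 + 3 = 363

Answer: 363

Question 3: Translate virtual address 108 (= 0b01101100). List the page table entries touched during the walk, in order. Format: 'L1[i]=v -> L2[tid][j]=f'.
Answer: L1[1]=0 -> L2[0][5]=45

Derivation:
vaddr = 108 = 0b01101100
Split: l1_idx=1, l2_idx=5, offset=4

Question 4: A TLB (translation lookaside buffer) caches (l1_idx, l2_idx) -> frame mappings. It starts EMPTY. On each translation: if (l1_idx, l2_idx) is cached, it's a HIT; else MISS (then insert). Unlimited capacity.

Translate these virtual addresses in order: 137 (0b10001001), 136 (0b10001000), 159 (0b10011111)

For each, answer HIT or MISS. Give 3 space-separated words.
vaddr=137: (2,1) not in TLB -> MISS, insert
vaddr=136: (2,1) in TLB -> HIT
vaddr=159: (2,3) not in TLB -> MISS, insert

Answer: MISS HIT MISS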